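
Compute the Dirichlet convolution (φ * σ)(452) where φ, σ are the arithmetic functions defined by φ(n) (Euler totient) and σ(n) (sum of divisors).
(φ * σ)(452) = 2712

Divisors of 452: [1, 2, 4, 113, 226, 452]. For each d | 452:
  d = 1: φ(1) · σ(452/1) = 1 · 798 = 798
  d = 2: φ(2) · σ(452/2) = 1 · 342 = 342
  d = 4: φ(4) · σ(452/4) = 2 · 114 = 228
  d = 113: φ(113) · σ(452/113) = 112 · 7 = 784
  d = 226: φ(226) · σ(452/226) = 112 · 3 = 336
  d = 452: φ(452) · σ(452/452) = 224 · 1 = 224
Summing: (φ * σ)(452) = 798 + 342 + 228 + 784 + 336 + 224 = 2712.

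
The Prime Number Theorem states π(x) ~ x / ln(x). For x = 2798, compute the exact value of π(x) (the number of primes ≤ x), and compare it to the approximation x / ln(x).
π(2798) = 407;  x/ln(x) ≈ 352.54;  relative error ≈ 13.38%.

Directly count primes up to 2798: π(2798) = 407. The PNT approximation gives 2798/ln(2798) ≈ 2798/7.93666 ≈ 352.54. Relative error (π(x) − x/ln(x)) / π(x) ≈ 13.38%; the approximation is known to undercount slightly (Li(x) is a better estimate).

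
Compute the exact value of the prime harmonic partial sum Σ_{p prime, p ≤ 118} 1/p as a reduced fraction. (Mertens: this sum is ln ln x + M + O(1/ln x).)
Σ 1/p = 58472171373748331322981543916880425472323867753/31610054640417607788145206291543662493274686990

π(118) = 30, so the primes ≤ 118 are [2, 3, 5, 7, 11, 13, 17, 19, 23, 29, 31, 37, 41, 43, 47, 53, 59, 61, 67, 71, 73, 79, 83, 89, 97, 101, 103, 107, 109, 113]. Summing 1/p over these primes: 58472171373748331322981543916880425472323867753/31610054640417607788145206291543662493274686990 ≈ 1.8498. Mertens estimate ln ln(118) + 0.2615 ≈ 1.8240.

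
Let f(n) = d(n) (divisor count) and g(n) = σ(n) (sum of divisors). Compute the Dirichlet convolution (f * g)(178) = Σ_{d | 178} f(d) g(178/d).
(d * σ)(178) = 460

Divisors of 178: [1, 2, 89, 178]. For each d | 178:
  d = 1: d(1) · σ(178/1) = 1 · 270 = 270
  d = 2: d(2) · σ(178/2) = 2 · 90 = 180
  d = 89: d(89) · σ(178/89) = 2 · 3 = 6
  d = 178: d(178) · σ(178/178) = 4 · 1 = 4
Summing: (d * σ)(178) = 270 + 180 + 6 + 4 = 460.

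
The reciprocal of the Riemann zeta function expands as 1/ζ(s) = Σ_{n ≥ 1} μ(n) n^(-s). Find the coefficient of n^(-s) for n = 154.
μ(154) = -1

Factor n = 154 = 2 · 7 · 11. μ(n) = 0 if any exponent ≥ 2 (not squarefree); otherwise μ(n) = (−1)^{ω(n)} where ω(n) is the number of distinct prime factors. Applying: μ(154) = -1.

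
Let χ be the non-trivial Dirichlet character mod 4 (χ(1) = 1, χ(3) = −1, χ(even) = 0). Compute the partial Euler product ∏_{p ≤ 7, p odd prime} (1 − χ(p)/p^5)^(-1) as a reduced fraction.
∏ = 12762815625/12811998848

The odd primes p ≤ 7 are [3, 5, 7]. For each, χ(p) = 1 if p ≡ 1 mod 4, χ(p) = −1 if p ≡ 3 mod 4. Taking (1 − χ(p)/p^5)^(-1) = p^5/(p^5 − χ(p)): (1 − (-1)/3^5)^(-1) · (1 − (1)/5^5)^(-1) · (1 − (-1)/7^5)^(-1) = 12762815625/12811998848.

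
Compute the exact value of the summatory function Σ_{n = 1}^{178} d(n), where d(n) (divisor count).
Σ_{n ≤ 178} d(n) = 951

Compute d(n) for each 1 ≤ n ≤ 178: d(1) = 1, d(2) = 2, d(3) = 2, d(4) = 3, d(5) = 2, d(6) = 4, d(7) = 2, d(8) = 4, d(9) = 3, d(10) = 4, d(11) = 2, d(12) = 6, d(13) = 2, d(14) = 4, d(15) = 4, d(16) = 5, d(17) = 2, d(18) = 6, d(19) = 2, d(20) = 6, d(21) = 4, d(22) = 4, d(23) = 2, d(24) = 8, d(25) = 3, d(26) = 4, d(27) = 4, d(28) = 6, d(29) = 2, d(30) = 8, d(31) = 2, d(32) = 6, d(33) = 4, d(34) = 4, d(35) = 4, d(36) = 9, d(37) = 2, d(38) = 4, d(39) = 4, d(40) = 8, d(41) = 2, d(42) = 8, d(43) = 2, d(44) = 6, d(45) = 6, d(46) = 4, d(47) = 2, d(48) = 10, d(49) = 3, d(50) = 6, d(51) = 4, d(52) = 6, d(53) = 2, d(54) = 8, d(55) = 4, d(56) = 8, d(57) = 4, d(58) = 4, d(59) = 2, d(60) = 12, d(61) = 2, d(62) = 4, d(63) = 6, d(64) = 7, d(65) = 4, d(66) = 8, d(67) = 2, d(68) = 6, d(69) = 4, d(70) = 8, d(71) = 2, d(72) = 12, d(73) = 2, d(74) = 4, d(75) = 6, d(76) = 6, d(77) = 4, d(78) = 8, d(79) = 2, d(80) = 10, d(81) = 5, d(82) = 4, d(83) = 2, d(84) = 12, d(85) = 4, d(86) = 4, d(87) = 4, d(88) = 8, d(89) = 2, d(90) = 12, d(91) = 4, d(92) = 6, d(93) = 4, d(94) = 4, d(95) = 4, d(96) = 12, d(97) = 2, d(98) = 6, d(99) = 6, d(100) = 9, d(101) = 2, d(102) = 8, d(103) = 2, d(104) = 8, d(105) = 8, d(106) = 4, d(107) = 2, d(108) = 12, d(109) = 2, d(110) = 8, d(111) = 4, d(112) = 10, d(113) = 2, d(114) = 8, d(115) = 4, d(116) = 6, d(117) = 6, d(118) = 4, d(119) = 4, d(120) = 16, d(121) = 3, d(122) = 4, d(123) = 4, d(124) = 6, d(125) = 4, d(126) = 12, d(127) = 2, d(128) = 8, d(129) = 4, d(130) = 8, d(131) = 2, d(132) = 12, d(133) = 4, d(134) = 4, d(135) = 8, d(136) = 8, d(137) = 2, d(138) = 8, d(139) = 2, d(140) = 12, d(141) = 4, d(142) = 4, d(143) = 4, d(144) = 15, d(145) = 4, d(146) = 4, d(147) = 6, d(148) = 6, d(149) = 2, d(150) = 12, d(151) = 2, d(152) = 8, d(153) = 6, d(154) = 8, d(155) = 4, d(156) = 12, d(157) = 2, d(158) = 4, d(159) = 4, d(160) = 12, d(161) = 4, d(162) = 10, d(163) = 2, d(164) = 6, d(165) = 8, d(166) = 4, d(167) = 2, d(168) = 16, d(169) = 3, d(170) = 8, d(171) = 6, d(172) = 6, d(173) = 2, d(174) = 8, d(175) = 6, d(176) = 10, d(177) = 4, d(178) = 4. Summing all 178 values: 951. (Dirichlet's divisor formula: Σ_{n ≤ x} d(n) = x ln(x) + (2γ − 1) x + O(√x). For x = 178, the asymptotic estimate is ≈ 949.85.)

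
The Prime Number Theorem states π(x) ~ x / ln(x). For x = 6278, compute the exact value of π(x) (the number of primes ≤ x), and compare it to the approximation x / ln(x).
π(6278) = 817;  x/ln(x) ≈ 717.91;  relative error ≈ 12.13%.

Directly count primes up to 6278: π(6278) = 817. The PNT approximation gives 6278/ln(6278) ≈ 6278/8.74481 ≈ 717.91. Relative error (π(x) − x/ln(x)) / π(x) ≈ 12.13%; the approximation is known to undercount slightly (Li(x) is a better estimate).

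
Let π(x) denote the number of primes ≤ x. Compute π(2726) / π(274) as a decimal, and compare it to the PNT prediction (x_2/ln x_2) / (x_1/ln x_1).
π(2726)/π(274) = 397/58 ≈ 6.8448;  PNT prediction ≈ 7.0595.

π(274) = 58 and π(2726) = 397, so π(2726)/π(274) ≈ 6.8448. The PNT-predicted ratio is (2726/ln(2726)) / (274/ln(274)) ≈ 7.0595. The two agree to within a few percent, as expected.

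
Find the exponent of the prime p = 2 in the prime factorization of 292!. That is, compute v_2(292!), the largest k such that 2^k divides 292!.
v_2(292!) = 289

Legendre's formula: v_p(n!) = Σ_{k ≥ 1} ⌊n / p^k⌋. For p = 2, n = 292, the terms are:
  ⌊292/2^1⌋ = ⌊292/2⌋ = 146
  ⌊292/2^2⌋ = ⌊292/4⌋ = 73
  ⌊292/2^3⌋ = ⌊292/8⌋ = 36
  ⌊292/2^4⌋ = ⌊292/16⌋ = 18
  ⌊292/2^5⌋ = ⌊292/32⌋ = 9
  ⌊292/2^6⌋ = ⌊292/64⌋ = 4
  ⌊292/2^7⌋ = ⌊292/128⌋ = 2
  ⌊292/2^8⌋ = ⌊292/256⌋ = 1
(the next term ⌊292/2^9⌋ = 0, terminating the sum). Summing: v_2(292!) = 146 + 73 + 36 + 18 + 9 + 4 + 2 + 1 = 289.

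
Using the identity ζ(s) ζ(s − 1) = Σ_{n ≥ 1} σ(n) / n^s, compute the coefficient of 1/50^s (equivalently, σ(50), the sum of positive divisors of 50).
σ(50) = 93

In the product (Σ m^0/m^s)(Σ k / k^s) = Σ (Σ_{d | n} d) / n^s, the coefficient of 1/n^s is σ(n) = Σ_{d | n} d. For n = 50, divisors are [1, 2, 5, 10, 25, 50]; summing: σ(50) = 93.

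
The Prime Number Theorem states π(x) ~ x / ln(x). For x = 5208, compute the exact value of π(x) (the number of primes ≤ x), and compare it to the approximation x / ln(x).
π(5208) = 692;  x/ln(x) ≈ 608.56;  relative error ≈ 12.06%.

Directly count primes up to 5208: π(5208) = 692. The PNT approximation gives 5208/ln(5208) ≈ 5208/8.55795 ≈ 608.56. Relative error (π(x) − x/ln(x)) / π(x) ≈ 12.06%; the approximation is known to undercount slightly (Li(x) is a better estimate).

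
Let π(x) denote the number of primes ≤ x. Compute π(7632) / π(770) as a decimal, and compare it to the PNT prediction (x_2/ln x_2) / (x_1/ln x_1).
π(7632)/π(770) = 968/136 ≈ 7.1176;  PNT prediction ≈ 7.3687.

π(770) = 136 and π(7632) = 968, so π(7632)/π(770) ≈ 7.1176. The PNT-predicted ratio is (7632/ln(7632)) / (770/ln(770)) ≈ 7.3687. The two agree to within a few percent, as expected.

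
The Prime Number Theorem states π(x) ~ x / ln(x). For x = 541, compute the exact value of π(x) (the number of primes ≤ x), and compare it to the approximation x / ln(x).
π(541) = 100;  x/ln(x) ≈ 85.96;  relative error ≈ 14.04%.

Directly count primes up to 541: π(541) = 100. The PNT approximation gives 541/ln(541) ≈ 541/6.29342 ≈ 85.96. Relative error (π(x) − x/ln(x)) / π(x) ≈ 14.04%; the approximation is known to undercount slightly (Li(x) is a better estimate).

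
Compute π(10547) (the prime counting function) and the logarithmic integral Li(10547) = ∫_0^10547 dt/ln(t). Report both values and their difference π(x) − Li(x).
π(10547) = 1288;  Li(10547) ≈ 1305.35;  π(x) − Li(x) ≈ -17.35.

Direct count of primes ≤ 10547 gives π(10547) = 1288. Numerical evaluation of the logarithmic integral gives Li(10547) ≈ 1305.35. The difference π(x) − Li(x) ≈ -17.35 is typically negative for small/moderate x (Li(x) overestimates), though Littlewood's theorem shows this sign changes infinitely often.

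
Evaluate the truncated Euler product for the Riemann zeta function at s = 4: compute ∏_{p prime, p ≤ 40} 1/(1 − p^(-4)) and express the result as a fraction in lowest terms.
∏ = 118583889910340935015737417301254569/109564363617893205834674995200000000

The primes p ≤ 40 are [2, 3, 5, 7, 11, 13, 17, 19, 23, 29, 31, 37]. For each prime, (1 − 1/p^4)^(-1) = p^4 / (p^4 − 1). The product is (1 − 1/2^4)^(-1), (1 − 1/3^4)^(-1), (1 − 1/5^4)^(-1), (1 − 1/7^4)^(-1), (1 − 1/11^4)^(-1), (1 − 1/13^4)^(-1), (1 − 1/17^4)^(-1), (1 − 1/19^4)^(-1), (1 − 1/23^4)^(-1), (1 − 1/29^4)^(-1), (1 − 1/31^4)^(-1), (1 − 1/37^4)^(-1) = ∏ p^4 / (p^4 − 1) = 118583889910340935015737417301254569/109564363617893205834674995200000000.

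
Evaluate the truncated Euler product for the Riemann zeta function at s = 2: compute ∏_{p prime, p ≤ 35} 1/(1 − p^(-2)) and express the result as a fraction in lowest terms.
∏ = 82920037520482019/50722704772300800

The primes p ≤ 35 are [2, 3, 5, 7, 11, 13, 17, 19, 23, 29, 31]. For each prime, (1 − 1/p^2)^(-1) = p^2 / (p^2 − 1). The product is (1 − 1/2^2)^(-1), (1 − 1/3^2)^(-1), (1 − 1/5^2)^(-1), (1 − 1/7^2)^(-1), (1 − 1/11^2)^(-1), (1 − 1/13^2)^(-1), (1 − 1/17^2)^(-1), (1 − 1/19^2)^(-1), (1 − 1/23^2)^(-1), (1 − 1/29^2)^(-1), (1 − 1/31^2)^(-1) = ∏ p^2 / (p^2 − 1) = 82920037520482019/50722704772300800.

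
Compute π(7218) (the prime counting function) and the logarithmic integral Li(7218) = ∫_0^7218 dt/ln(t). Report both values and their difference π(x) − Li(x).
π(7218) = 922;  Li(7218) ≈ 938.91;  π(x) − Li(x) ≈ -16.91.

Direct count of primes ≤ 7218 gives π(7218) = 922. Numerical evaluation of the logarithmic integral gives Li(7218) ≈ 938.91. The difference π(x) − Li(x) ≈ -16.91 is typically negative for small/moderate x (Li(x) overestimates), though Littlewood's theorem shows this sign changes infinitely often.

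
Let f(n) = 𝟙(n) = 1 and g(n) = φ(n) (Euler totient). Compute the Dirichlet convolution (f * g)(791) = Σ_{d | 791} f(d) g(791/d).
(𝟙 * φ)(791) = 791

Divisors of 791: [1, 7, 113, 791]. For each d | 791:
  d = 1: 𝟙(1) · φ(791/1) = 1 · 672 = 672
  d = 7: 𝟙(7) · φ(791/7) = 1 · 112 = 112
  d = 113: 𝟙(113) · φ(791/113) = 1 · 6 = 6
  d = 791: 𝟙(791) · φ(791/791) = 1 · 1 = 1
Summing: (𝟙 * φ)(791) = 672 + 112 + 6 + 1 = 791.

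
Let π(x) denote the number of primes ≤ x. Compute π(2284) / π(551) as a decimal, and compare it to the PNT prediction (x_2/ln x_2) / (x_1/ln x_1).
π(2284)/π(551) = 339/101 ≈ 3.3564;  PNT prediction ≈ 3.3830.

π(551) = 101 and π(2284) = 339, so π(2284)/π(551) ≈ 3.3564. The PNT-predicted ratio is (2284/ln(2284)) / (551/ln(551)) ≈ 3.3830. The two agree to within a few percent, as expected.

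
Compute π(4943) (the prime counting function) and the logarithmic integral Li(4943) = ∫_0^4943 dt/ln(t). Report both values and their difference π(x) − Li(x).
π(4943) = 661;  Li(4943) ≈ 677.58;  π(x) − Li(x) ≈ -16.58.

Direct count of primes ≤ 4943 gives π(4943) = 661. Numerical evaluation of the logarithmic integral gives Li(4943) ≈ 677.58. The difference π(x) − Li(x) ≈ -16.58 is typically negative for small/moderate x (Li(x) overestimates), though Littlewood's theorem shows this sign changes infinitely often.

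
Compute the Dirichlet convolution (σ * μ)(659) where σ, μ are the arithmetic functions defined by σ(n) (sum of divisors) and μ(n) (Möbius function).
(σ * μ)(659) = 659

Divisors of 659: [1, 659]. For each d | 659:
  d = 1: σ(1) · μ(659/1) = 1 · -1 = -1
  d = 659: σ(659) · μ(659/659) = 660 · 1 = 660
Summing: (σ * μ)(659) = -1 + 660 = 659.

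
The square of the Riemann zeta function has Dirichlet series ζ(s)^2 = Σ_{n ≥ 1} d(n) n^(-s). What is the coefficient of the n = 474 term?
d(474) = 8

ζ(s)^2 = (Σ 1/m^s)(Σ 1/k^s). The coefficient of 1/n^s in the product is the number of ordered pairs (m, k) with mk = n, which equals d(n). For n = 474, divisors are [1, 2, 3, 6, 79, 158, 237, 474], so d(474) = 8.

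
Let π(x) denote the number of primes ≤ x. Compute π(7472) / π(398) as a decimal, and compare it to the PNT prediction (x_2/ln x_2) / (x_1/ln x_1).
π(7472)/π(398) = 945/78 ≈ 12.1154;  PNT prediction ≈ 12.6012.

π(398) = 78 and π(7472) = 945, so π(7472)/π(398) ≈ 12.1154. The PNT-predicted ratio is (7472/ln(7472)) / (398/ln(398)) ≈ 12.6012. The two agree to within a few percent, as expected.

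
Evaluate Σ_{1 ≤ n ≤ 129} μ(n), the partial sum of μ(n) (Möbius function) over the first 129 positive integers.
Σ_{n ≤ 129} μ(n) = -1

Compute μ(n) for each 1 ≤ n ≤ 129: μ(1) = 1, μ(2) = -1, μ(3) = -1, μ(4) = 0, μ(5) = -1, μ(6) = 1, μ(7) = -1, μ(8) = 0, μ(9) = 0, μ(10) = 1, μ(11) = -1, μ(12) = 0, μ(13) = -1, μ(14) = 1, μ(15) = 1, μ(16) = 0, μ(17) = -1, μ(18) = 0, μ(19) = -1, μ(20) = 0, μ(21) = 1, μ(22) = 1, μ(23) = -1, μ(24) = 0, μ(25) = 0, μ(26) = 1, μ(27) = 0, μ(28) = 0, μ(29) = -1, μ(30) = -1, μ(31) = -1, μ(32) = 0, μ(33) = 1, μ(34) = 1, μ(35) = 1, μ(36) = 0, μ(37) = -1, μ(38) = 1, μ(39) = 1, μ(40) = 0, μ(41) = -1, μ(42) = -1, μ(43) = -1, μ(44) = 0, μ(45) = 0, μ(46) = 1, μ(47) = -1, μ(48) = 0, μ(49) = 0, μ(50) = 0, μ(51) = 1, μ(52) = 0, μ(53) = -1, μ(54) = 0, μ(55) = 1, μ(56) = 0, μ(57) = 1, μ(58) = 1, μ(59) = -1, μ(60) = 0, μ(61) = -1, μ(62) = 1, μ(63) = 0, μ(64) = 0, μ(65) = 1, μ(66) = -1, μ(67) = -1, μ(68) = 0, μ(69) = 1, μ(70) = -1, μ(71) = -1, μ(72) = 0, μ(73) = -1, μ(74) = 1, μ(75) = 0, μ(76) = 0, μ(77) = 1, μ(78) = -1, μ(79) = -1, μ(80) = 0, μ(81) = 0, μ(82) = 1, μ(83) = -1, μ(84) = 0, μ(85) = 1, μ(86) = 1, μ(87) = 1, μ(88) = 0, μ(89) = -1, μ(90) = 0, μ(91) = 1, μ(92) = 0, μ(93) = 1, μ(94) = 1, μ(95) = 1, μ(96) = 0, μ(97) = -1, μ(98) = 0, μ(99) = 0, μ(100) = 0, μ(101) = -1, μ(102) = -1, μ(103) = -1, μ(104) = 0, μ(105) = -1, μ(106) = 1, μ(107) = -1, μ(108) = 0, μ(109) = -1, μ(110) = -1, μ(111) = 1, μ(112) = 0, μ(113) = -1, μ(114) = -1, μ(115) = 1, μ(116) = 0, μ(117) = 0, μ(118) = 1, μ(119) = 1, μ(120) = 0, μ(121) = 0, μ(122) = 1, μ(123) = 1, μ(124) = 0, μ(125) = 0, μ(126) = 0, μ(127) = -1, μ(128) = 0, μ(129) = 1. Summing all 129 values: -1. (Mertens function M(x) = Σ_{n ≤ x} μ(n); on average M(x) should be small (PNT ⟺ M(x) = o(x)).)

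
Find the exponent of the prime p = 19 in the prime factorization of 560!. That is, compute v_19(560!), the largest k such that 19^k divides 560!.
v_19(560!) = 30

Legendre's formula: v_p(n!) = Σ_{k ≥ 1} ⌊n / p^k⌋. For p = 19, n = 560, the terms are:
  ⌊560/19^1⌋ = ⌊560/19⌋ = 29
  ⌊560/19^2⌋ = ⌊560/361⌋ = 1
(the next term ⌊560/19^3⌋ = 0, terminating the sum). Summing: v_19(560!) = 29 + 1 = 30.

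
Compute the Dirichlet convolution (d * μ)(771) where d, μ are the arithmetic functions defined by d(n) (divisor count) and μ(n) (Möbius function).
(d * μ)(771) = 1

Divisors of 771: [1, 3, 257, 771]. For each d | 771:
  d = 1: d(1) · μ(771/1) = 1 · 1 = 1
  d = 3: d(3) · μ(771/3) = 2 · -1 = -2
  d = 257: d(257) · μ(771/257) = 2 · -1 = -2
  d = 771: d(771) · μ(771/771) = 4 · 1 = 4
Summing: (d * μ)(771) = 1 + -2 + -2 + 4 = 1.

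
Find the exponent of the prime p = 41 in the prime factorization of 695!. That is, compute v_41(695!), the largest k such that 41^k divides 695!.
v_41(695!) = 16

Legendre's formula: v_p(n!) = Σ_{k ≥ 1} ⌊n / p^k⌋. For p = 41, n = 695, the terms are:
  ⌊695/41^1⌋ = ⌊695/41⌋ = 16
(the next term ⌊695/41^2⌋ = 0, terminating the sum). Summing: v_41(695!) = 16 = 16.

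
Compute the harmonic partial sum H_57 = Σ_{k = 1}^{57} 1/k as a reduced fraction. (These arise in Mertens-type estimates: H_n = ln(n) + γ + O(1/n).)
H_57 = 253437484000080020709989/54749786241679275146400

Direct summation: H_57 = 1 + 1/2 + ... + 1/57. The least common denominator is lcm(1, ..., 57) = 164249358725037825439200; over this denominator the numerator is 164249358725037825439200 + 82124679362518912719600 + 54749786241679275146400 + 41062339681259456359800 + 32849871745007565087840 + 27374893120839637573200 + 23464194103576832205600 + 20531169840629728179900 + 18249928747226425048800 + 16424935872503782543920 + 14931759884094347767200 + 13687446560419818786600 + 12634566055772140418400 + 11732097051788416102800 + 10949957248335855029280 + 10265584920314864089950 + 9661726983825754437600 + 9124964373613212524400 + 8644703090791464496800 + 8212467936251891271960 + 7821398034525610735200 + 7465879942047173883600 + 7141276466305992410400 + 6843723280209909393300 + 6569974349001513017568 + 6317283027886070209200 + 6083309582408808349600 + 5866048525894208051400 + 5663770990518545704800 + 5474978624167927514640 + 5298366410485091143200 + 5132792460157432044975 + 4977253294698115922400 + 4830863491912877218800 + 4692838820715366441120 + 4562482186806606262200 + 4439171857433454741600 + 4322351545395732248400 + 4211522018590713472800 + 4106233968125945635980 + 4006081920122873791200 + 3910699017262805367600 + 3819752528489251754400 + 3732939971023586941800 + 3649985749445285009760 + 3570638233152996205200 + 3494667206915698413600 + 3421861640104954696650 + 3352027729082404600800 + 3284987174500756508784 + 3220575661275251479200 + 3158641513943035104600 + 3099044504245996706400 + 3041654791204404174800 + 2986351976818869553440 + 2933024262947104025700 + 2881567696930488165600 = 760312452000240062129967, so H_57 = 760312452000240062129967/164249358725037825439200; reducing by gcd(760312452000240062129967, 164249358725037825439200) = 3 gives 253437484000080020709989/54749786241679275146400 ≈ 4.62901. (The PNT-adjacent estimate ln(57) + γ ≈ 4.62027 matches within O(1/n).)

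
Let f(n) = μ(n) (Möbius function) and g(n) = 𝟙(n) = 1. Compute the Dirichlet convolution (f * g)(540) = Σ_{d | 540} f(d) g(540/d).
(μ * 𝟙)(540) = 0

Divisors of 540: [1, 2, 3, 4, 5, 6, 9, 10, 12, 15, 18, 20, 27, 30, 36, 45, 54, 60, 90, 108, 135, 180, 270, 540]. For each d | 540:
  d = 1: μ(1) · 𝟙(540/1) = 1 · 1 = 1
  d = 2: μ(2) · 𝟙(540/2) = -1 · 1 = -1
  d = 3: μ(3) · 𝟙(540/3) = -1 · 1 = -1
  d = 4: μ(4) · 𝟙(540/4) = 0 · 1 = 0
  d = 5: μ(5) · 𝟙(540/5) = -1 · 1 = -1
  d = 6: μ(6) · 𝟙(540/6) = 1 · 1 = 1
  d = 9: μ(9) · 𝟙(540/9) = 0 · 1 = 0
  d = 10: μ(10) · 𝟙(540/10) = 1 · 1 = 1
  d = 12: μ(12) · 𝟙(540/12) = 0 · 1 = 0
  d = 15: μ(15) · 𝟙(540/15) = 1 · 1 = 1
  d = 18: μ(18) · 𝟙(540/18) = 0 · 1 = 0
  d = 20: μ(20) · 𝟙(540/20) = 0 · 1 = 0
  d = 27: μ(27) · 𝟙(540/27) = 0 · 1 = 0
  d = 30: μ(30) · 𝟙(540/30) = -1 · 1 = -1
  d = 36: μ(36) · 𝟙(540/36) = 0 · 1 = 0
  d = 45: μ(45) · 𝟙(540/45) = 0 · 1 = 0
  d = 54: μ(54) · 𝟙(540/54) = 0 · 1 = 0
  d = 60: μ(60) · 𝟙(540/60) = 0 · 1 = 0
  d = 90: μ(90) · 𝟙(540/90) = 0 · 1 = 0
  d = 108: μ(108) · 𝟙(540/108) = 0 · 1 = 0
  d = 135: μ(135) · 𝟙(540/135) = 0 · 1 = 0
  d = 180: μ(180) · 𝟙(540/180) = 0 · 1 = 0
  d = 270: μ(270) · 𝟙(540/270) = 0 · 1 = 0
  d = 540: μ(540) · 𝟙(540/540) = 0 · 1 = 0
Summing: (μ * 𝟙)(540) = 1 + -1 + -1 + 0 + -1 + 1 + 0 + 1 + 0 + 1 + 0 + 0 + 0 + -1 + 0 + 0 + 0 + 0 + 0 + 0 + 0 + 0 + 0 + 0 = 0.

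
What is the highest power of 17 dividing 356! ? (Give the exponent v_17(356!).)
v_17(356!) = 21

Legendre's formula: v_p(n!) = Σ_{k ≥ 1} ⌊n / p^k⌋. For p = 17, n = 356, the terms are:
  ⌊356/17^1⌋ = ⌊356/17⌋ = 20
  ⌊356/17^2⌋ = ⌊356/289⌋ = 1
(the next term ⌊356/17^3⌋ = 0, terminating the sum). Summing: v_17(356!) = 20 + 1 = 21.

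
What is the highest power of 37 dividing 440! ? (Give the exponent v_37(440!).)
v_37(440!) = 11

Legendre's formula: v_p(n!) = Σ_{k ≥ 1} ⌊n / p^k⌋. For p = 37, n = 440, the terms are:
  ⌊440/37^1⌋ = ⌊440/37⌋ = 11
(the next term ⌊440/37^2⌋ = 0, terminating the sum). Summing: v_37(440!) = 11 = 11.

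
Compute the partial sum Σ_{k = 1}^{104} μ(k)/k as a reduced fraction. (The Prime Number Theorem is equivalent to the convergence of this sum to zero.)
Σ μ(k)/k = 41203144520038891926409588275527024249/23984823528925228172706521638692258396210

Values of μ(k) for 1 ≤ k ≤ 104: μ(1) = 1, μ(2) = -1, μ(3) = -1, μ(5) = -1, μ(6) = 1, μ(7) = -1, μ(10) = 1, μ(11) = -1, μ(13) = -1, μ(14) = 1, μ(15) = 1, μ(17) = -1, μ(19) = -1, μ(21) = 1, μ(22) = 1, μ(23) = -1, μ(26) = 1, μ(29) = -1, μ(30) = -1, μ(31) = -1, μ(33) = 1, μ(34) = 1, μ(35) = 1, μ(37) = -1, μ(38) = 1, μ(39) = 1, μ(41) = -1, μ(42) = -1, μ(43) = -1, μ(46) = 1, μ(47) = -1, μ(51) = 1, μ(53) = -1, μ(55) = 1, μ(57) = 1, μ(58) = 1, μ(59) = -1, μ(61) = -1, μ(62) = 1, μ(65) = 1, μ(66) = -1, μ(67) = -1, μ(69) = 1, μ(70) = -1, μ(71) = -1, μ(73) = -1, μ(74) = 1, μ(77) = 1, μ(78) = -1, μ(79) = -1, μ(82) = 1, μ(83) = -1, μ(85) = 1, μ(86) = 1, μ(87) = 1, μ(89) = -1, μ(91) = 1, μ(93) = 1, μ(94) = 1, μ(95) = 1, μ(97) = -1, μ(101) = -1, μ(102) = -1, μ(103) = -1, with μ = 0 on non-squarefree integers. Summing μ(k)/k for k where μ(k) ≠ 0 gives 41203144520038891926409588275527024249/23984823528925228172706521638692258396210 ≈ 0.0017. (PNT ⟺ this sum → 0 as n → ∞.)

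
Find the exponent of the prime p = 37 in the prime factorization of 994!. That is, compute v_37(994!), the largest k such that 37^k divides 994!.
v_37(994!) = 26

Legendre's formula: v_p(n!) = Σ_{k ≥ 1} ⌊n / p^k⌋. For p = 37, n = 994, the terms are:
  ⌊994/37^1⌋ = ⌊994/37⌋ = 26
(the next term ⌊994/37^2⌋ = 0, terminating the sum). Summing: v_37(994!) = 26 = 26.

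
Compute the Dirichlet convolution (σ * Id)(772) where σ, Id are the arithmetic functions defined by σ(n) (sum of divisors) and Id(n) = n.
(σ * Id)(772) = 6579

Divisors of 772: [1, 2, 4, 193, 386, 772]. For each d | 772:
  d = 1: σ(1) · Id(772/1) = 1 · 772 = 772
  d = 2: σ(2) · Id(772/2) = 3 · 386 = 1158
  d = 4: σ(4) · Id(772/4) = 7 · 193 = 1351
  d = 193: σ(193) · Id(772/193) = 194 · 4 = 776
  d = 386: σ(386) · Id(772/386) = 582 · 2 = 1164
  d = 772: σ(772) · Id(772/772) = 1358 · 1 = 1358
Summing: (σ * Id)(772) = 772 + 1158 + 1351 + 776 + 1164 + 1358 = 6579.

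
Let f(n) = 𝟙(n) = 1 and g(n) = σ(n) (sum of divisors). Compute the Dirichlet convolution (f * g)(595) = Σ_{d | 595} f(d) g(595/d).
(𝟙 * σ)(595) = 1197

Divisors of 595: [1, 5, 7, 17, 35, 85, 119, 595]. For each d | 595:
  d = 1: 𝟙(1) · σ(595/1) = 1 · 864 = 864
  d = 5: 𝟙(5) · σ(595/5) = 1 · 144 = 144
  d = 7: 𝟙(7) · σ(595/7) = 1 · 108 = 108
  d = 17: 𝟙(17) · σ(595/17) = 1 · 48 = 48
  d = 35: 𝟙(35) · σ(595/35) = 1 · 18 = 18
  d = 85: 𝟙(85) · σ(595/85) = 1 · 8 = 8
  d = 119: 𝟙(119) · σ(595/119) = 1 · 6 = 6
  d = 595: 𝟙(595) · σ(595/595) = 1 · 1 = 1
Summing: (𝟙 * σ)(595) = 864 + 144 + 108 + 48 + 18 + 8 + 6 + 1 = 1197.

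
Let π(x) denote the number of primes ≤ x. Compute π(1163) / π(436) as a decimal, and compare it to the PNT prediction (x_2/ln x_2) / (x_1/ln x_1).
π(1163)/π(436) = 192/84 ≈ 2.2857;  PNT prediction ≈ 2.2967.

π(436) = 84 and π(1163) = 192, so π(1163)/π(436) ≈ 2.2857. The PNT-predicted ratio is (1163/ln(1163)) / (436/ln(436)) ≈ 2.2967. The two agree to within a few percent, as expected.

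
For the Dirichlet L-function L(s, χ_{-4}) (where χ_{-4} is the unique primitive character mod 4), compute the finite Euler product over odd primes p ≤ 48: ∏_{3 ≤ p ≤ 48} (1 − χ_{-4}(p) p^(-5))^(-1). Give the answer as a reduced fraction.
∏ = 7508883803148623376075754946450365737429310788606076172798130278074505/7537845509642297199917174706861149114875564283464393121061743521431552

The odd primes p ≤ 48 are [3, 5, 7, 11, 13, 17, 19, 23, 29, 31, 37, 41, 43, 47]. For each, χ(p) = 1 if p ≡ 1 mod 4, χ(p) = −1 if p ≡ 3 mod 4. Taking (1 − χ(p)/p^5)^(-1) = p^5/(p^5 − χ(p)): (1 − (-1)/3^5)^(-1) · (1 − (1)/5^5)^(-1) · (1 − (-1)/7^5)^(-1) · (1 − (-1)/11^5)^(-1) · (1 − (1)/13^5)^(-1) · (1 − (1)/17^5)^(-1) · (1 − (-1)/19^5)^(-1) · (1 − (-1)/23^5)^(-1) · (1 − (1)/29^5)^(-1) · (1 − (-1)/31^5)^(-1) · (1 − (1)/37^5)^(-1) · (1 − (1)/41^5)^(-1) · (1 − (-1)/43^5)^(-1) · (1 − (-1)/47^5)^(-1) = 7508883803148623376075754946450365737429310788606076172798130278074505/7537845509642297199917174706861149114875564283464393121061743521431552.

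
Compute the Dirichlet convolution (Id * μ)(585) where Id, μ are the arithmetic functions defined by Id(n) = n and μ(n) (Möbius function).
(Id * μ)(585) = 288

Divisors of 585: [1, 3, 5, 9, 13, 15, 39, 45, 65, 117, 195, 585]. For each d | 585:
  d = 1: Id(1) · μ(585/1) = 1 · 0 = 0
  d = 3: Id(3) · μ(585/3) = 3 · -1 = -3
  d = 5: Id(5) · μ(585/5) = 5 · 0 = 0
  d = 9: Id(9) · μ(585/9) = 9 · 1 = 9
  d = 13: Id(13) · μ(585/13) = 13 · 0 = 0
  d = 15: Id(15) · μ(585/15) = 15 · 1 = 15
  d = 39: Id(39) · μ(585/39) = 39 · 1 = 39
  d = 45: Id(45) · μ(585/45) = 45 · -1 = -45
  d = 65: Id(65) · μ(585/65) = 65 · 0 = 0
  d = 117: Id(117) · μ(585/117) = 117 · -1 = -117
  d = 195: Id(195) · μ(585/195) = 195 · -1 = -195
  d = 585: Id(585) · μ(585/585) = 585 · 1 = 585
Summing: (Id * μ)(585) = 0 + -3 + 0 + 9 + 0 + 15 + 39 + -45 + 0 + -117 + -195 + 585 = 288.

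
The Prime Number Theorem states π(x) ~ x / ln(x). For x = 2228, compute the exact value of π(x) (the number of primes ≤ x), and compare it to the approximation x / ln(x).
π(2228) = 331;  x/ln(x) ≈ 289.02;  relative error ≈ 12.68%.

Directly count primes up to 2228: π(2228) = 331. The PNT approximation gives 2228/ln(2228) ≈ 2228/7.70886 ≈ 289.02. Relative error (π(x) − x/ln(x)) / π(x) ≈ 12.68%; the approximation is known to undercount slightly (Li(x) is a better estimate).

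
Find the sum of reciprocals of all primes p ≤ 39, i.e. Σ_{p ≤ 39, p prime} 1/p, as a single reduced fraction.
Σ 1/p = 11819186711467/7420738134810

π(39) = 12, so the primes ≤ 39 are [2, 3, 5, 7, 11, 13, 17, 19, 23, 29, 31, 37]. Summing 1/p over these primes: 11819186711467/7420738134810 ≈ 1.5927. Mertens estimate ln ln(39) + 0.2615 ≈ 1.5599.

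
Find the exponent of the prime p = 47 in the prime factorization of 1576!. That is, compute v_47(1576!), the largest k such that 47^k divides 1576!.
v_47(1576!) = 33

Legendre's formula: v_p(n!) = Σ_{k ≥ 1} ⌊n / p^k⌋. For p = 47, n = 1576, the terms are:
  ⌊1576/47^1⌋ = ⌊1576/47⌋ = 33
(the next term ⌊1576/47^2⌋ = 0, terminating the sum). Summing: v_47(1576!) = 33 = 33.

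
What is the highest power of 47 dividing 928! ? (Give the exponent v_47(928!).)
v_47(928!) = 19

Legendre's formula: v_p(n!) = Σ_{k ≥ 1} ⌊n / p^k⌋. For p = 47, n = 928, the terms are:
  ⌊928/47^1⌋ = ⌊928/47⌋ = 19
(the next term ⌊928/47^2⌋ = 0, terminating the sum). Summing: v_47(928!) = 19 = 19.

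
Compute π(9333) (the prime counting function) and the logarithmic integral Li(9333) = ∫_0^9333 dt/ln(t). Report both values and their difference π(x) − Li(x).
π(9333) = 1154;  Li(9333) ≈ 1173.45;  π(x) − Li(x) ≈ -19.45.

Direct count of primes ≤ 9333 gives π(9333) = 1154. Numerical evaluation of the logarithmic integral gives Li(9333) ≈ 1173.45. The difference π(x) − Li(x) ≈ -19.45 is typically negative for small/moderate x (Li(x) overestimates), though Littlewood's theorem shows this sign changes infinitely often.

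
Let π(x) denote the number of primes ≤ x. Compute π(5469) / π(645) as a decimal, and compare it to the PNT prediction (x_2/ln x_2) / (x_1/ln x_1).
π(5469)/π(645) = 721/117 ≈ 6.1624;  PNT prediction ≈ 6.3732.

π(645) = 117 and π(5469) = 721, so π(5469)/π(645) ≈ 6.1624. The PNT-predicted ratio is (5469/ln(5469)) / (645/ln(645)) ≈ 6.3732. The two agree to within a few percent, as expected.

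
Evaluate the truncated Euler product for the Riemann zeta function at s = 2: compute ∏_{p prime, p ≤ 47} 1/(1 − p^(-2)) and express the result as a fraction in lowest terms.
∏ = 162139622078364740433577733/98952027459385036898304000

The primes p ≤ 47 are [2, 3, 5, 7, 11, 13, 17, 19, 23, 29, 31, 37, 41, 43, 47]. For each prime, (1 − 1/p^2)^(-1) = p^2 / (p^2 − 1). The product is (1 − 1/2^2)^(-1), (1 − 1/3^2)^(-1), (1 − 1/5^2)^(-1), (1 − 1/7^2)^(-1), (1 − 1/11^2)^(-1), (1 − 1/13^2)^(-1), (1 − 1/17^2)^(-1), (1 − 1/19^2)^(-1), (1 − 1/23^2)^(-1), (1 − 1/29^2)^(-1), (1 − 1/31^2)^(-1), (1 − 1/37^2)^(-1), (1 − 1/41^2)^(-1), (1 − 1/43^2)^(-1), (1 − 1/47^2)^(-1) = ∏ p^2 / (p^2 − 1) = 162139622078364740433577733/98952027459385036898304000.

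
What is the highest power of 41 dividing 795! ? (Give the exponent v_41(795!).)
v_41(795!) = 19

Legendre's formula: v_p(n!) = Σ_{k ≥ 1} ⌊n / p^k⌋. For p = 41, n = 795, the terms are:
  ⌊795/41^1⌋ = ⌊795/41⌋ = 19
(the next term ⌊795/41^2⌋ = 0, terminating the sum). Summing: v_41(795!) = 19 = 19.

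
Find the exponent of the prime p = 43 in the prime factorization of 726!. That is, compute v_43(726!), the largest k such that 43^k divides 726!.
v_43(726!) = 16

Legendre's formula: v_p(n!) = Σ_{k ≥ 1} ⌊n / p^k⌋. For p = 43, n = 726, the terms are:
  ⌊726/43^1⌋ = ⌊726/43⌋ = 16
(the next term ⌊726/43^2⌋ = 0, terminating the sum). Summing: v_43(726!) = 16 = 16.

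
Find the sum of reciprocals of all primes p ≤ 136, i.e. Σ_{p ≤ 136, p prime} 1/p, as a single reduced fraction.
Σ 1/p = 980956909242278731029785409368357903506317057050081/525896479052627740771371797072411912900610967452630

π(136) = 32, so the primes ≤ 136 are [2, 3, 5, 7, 11, 13, 17, 19, 23, 29, 31, 37, 41, 43, 47, 53, 59, 61, 67, 71, 73, 79, 83, 89, 97, 101, 103, 107, 109, 113, 127, 131]. Summing 1/p over these primes: 980956909242278731029785409368357903506317057050081/525896479052627740771371797072411912900610967452630 ≈ 1.8653. Mertens estimate ln ln(136) + 0.2615 ≈ 1.8533.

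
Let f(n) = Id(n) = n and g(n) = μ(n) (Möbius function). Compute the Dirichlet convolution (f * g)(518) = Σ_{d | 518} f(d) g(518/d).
(Id * μ)(518) = 216

Divisors of 518: [1, 2, 7, 14, 37, 74, 259, 518]. For each d | 518:
  d = 1: Id(1) · μ(518/1) = 1 · -1 = -1
  d = 2: Id(2) · μ(518/2) = 2 · 1 = 2
  d = 7: Id(7) · μ(518/7) = 7 · 1 = 7
  d = 14: Id(14) · μ(518/14) = 14 · -1 = -14
  d = 37: Id(37) · μ(518/37) = 37 · 1 = 37
  d = 74: Id(74) · μ(518/74) = 74 · -1 = -74
  d = 259: Id(259) · μ(518/259) = 259 · -1 = -259
  d = 518: Id(518) · μ(518/518) = 518 · 1 = 518
Summing: (Id * μ)(518) = -1 + 2 + 7 + -14 + 37 + -74 + -259 + 518 = 216.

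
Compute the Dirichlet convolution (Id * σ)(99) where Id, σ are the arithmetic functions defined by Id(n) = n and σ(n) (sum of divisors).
(Id * σ)(99) = 782

Divisors of 99: [1, 3, 9, 11, 33, 99]. For each d | 99:
  d = 1: Id(1) · σ(99/1) = 1 · 156 = 156
  d = 3: Id(3) · σ(99/3) = 3 · 48 = 144
  d = 9: Id(9) · σ(99/9) = 9 · 12 = 108
  d = 11: Id(11) · σ(99/11) = 11 · 13 = 143
  d = 33: Id(33) · σ(99/33) = 33 · 4 = 132
  d = 99: Id(99) · σ(99/99) = 99 · 1 = 99
Summing: (Id * σ)(99) = 156 + 144 + 108 + 143 + 132 + 99 = 782.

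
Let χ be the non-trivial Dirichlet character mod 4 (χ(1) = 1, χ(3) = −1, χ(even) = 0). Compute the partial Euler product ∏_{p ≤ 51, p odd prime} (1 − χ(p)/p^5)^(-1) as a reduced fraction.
∏ = 7508883803148623376075754946450365737429310788606076172798130278074505/7537845509642297199917174706861149114875564283464393121061743521431552

The odd primes p ≤ 51 are [3, 5, 7, 11, 13, 17, 19, 23, 29, 31, 37, 41, 43, 47]. For each, χ(p) = 1 if p ≡ 1 mod 4, χ(p) = −1 if p ≡ 3 mod 4. Taking (1 − χ(p)/p^5)^(-1) = p^5/(p^5 − χ(p)): (1 − (-1)/3^5)^(-1) · (1 − (1)/5^5)^(-1) · (1 − (-1)/7^5)^(-1) · (1 − (-1)/11^5)^(-1) · (1 − (1)/13^5)^(-1) · (1 − (1)/17^5)^(-1) · (1 − (-1)/19^5)^(-1) · (1 − (-1)/23^5)^(-1) · (1 − (1)/29^5)^(-1) · (1 − (-1)/31^5)^(-1) · (1 − (1)/37^5)^(-1) · (1 − (1)/41^5)^(-1) · (1 − (-1)/43^5)^(-1) · (1 − (-1)/47^5)^(-1) = 7508883803148623376075754946450365737429310788606076172798130278074505/7537845509642297199917174706861149114875564283464393121061743521431552.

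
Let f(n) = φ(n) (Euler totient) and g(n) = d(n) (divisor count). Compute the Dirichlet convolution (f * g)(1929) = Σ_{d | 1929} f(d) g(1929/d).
(φ * d)(1929) = 2576

Divisors of 1929: [1, 3, 643, 1929]. For each d | 1929:
  d = 1: φ(1) · d(1929/1) = 1 · 4 = 4
  d = 3: φ(3) · d(1929/3) = 2 · 2 = 4
  d = 643: φ(643) · d(1929/643) = 642 · 2 = 1284
  d = 1929: φ(1929) · d(1929/1929) = 1284 · 1 = 1284
Summing: (φ * d)(1929) = 4 + 4 + 1284 + 1284 = 2576.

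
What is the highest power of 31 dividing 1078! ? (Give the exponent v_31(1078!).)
v_31(1078!) = 35

Legendre's formula: v_p(n!) = Σ_{k ≥ 1} ⌊n / p^k⌋. For p = 31, n = 1078, the terms are:
  ⌊1078/31^1⌋ = ⌊1078/31⌋ = 34
  ⌊1078/31^2⌋ = ⌊1078/961⌋ = 1
(the next term ⌊1078/31^3⌋ = 0, terminating the sum). Summing: v_31(1078!) = 34 + 1 = 35.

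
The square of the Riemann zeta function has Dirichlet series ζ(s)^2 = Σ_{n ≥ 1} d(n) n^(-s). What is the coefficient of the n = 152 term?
d(152) = 8

ζ(s)^2 = (Σ 1/m^s)(Σ 1/k^s). The coefficient of 1/n^s in the product is the number of ordered pairs (m, k) with mk = n, which equals d(n). For n = 152, divisors are [1, 2, 4, 8, 19, 38, 76, 152], so d(152) = 8.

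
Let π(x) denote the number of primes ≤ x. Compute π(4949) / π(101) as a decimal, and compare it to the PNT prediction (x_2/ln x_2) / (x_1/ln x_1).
π(4949)/π(101) = 661/26 ≈ 25.4231;  PNT prediction ≈ 26.5831.

π(101) = 26 and π(4949) = 661, so π(4949)/π(101) ≈ 25.4231. The PNT-predicted ratio is (4949/ln(4949)) / (101/ln(101)) ≈ 26.5831. The two agree to within a few percent, as expected.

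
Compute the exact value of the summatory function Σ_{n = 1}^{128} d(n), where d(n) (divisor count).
Σ_{n ≤ 128} d(n) = 645

Compute d(n) for each 1 ≤ n ≤ 128: d(1) = 1, d(2) = 2, d(3) = 2, d(4) = 3, d(5) = 2, d(6) = 4, d(7) = 2, d(8) = 4, d(9) = 3, d(10) = 4, d(11) = 2, d(12) = 6, d(13) = 2, d(14) = 4, d(15) = 4, d(16) = 5, d(17) = 2, d(18) = 6, d(19) = 2, d(20) = 6, d(21) = 4, d(22) = 4, d(23) = 2, d(24) = 8, d(25) = 3, d(26) = 4, d(27) = 4, d(28) = 6, d(29) = 2, d(30) = 8, d(31) = 2, d(32) = 6, d(33) = 4, d(34) = 4, d(35) = 4, d(36) = 9, d(37) = 2, d(38) = 4, d(39) = 4, d(40) = 8, d(41) = 2, d(42) = 8, d(43) = 2, d(44) = 6, d(45) = 6, d(46) = 4, d(47) = 2, d(48) = 10, d(49) = 3, d(50) = 6, d(51) = 4, d(52) = 6, d(53) = 2, d(54) = 8, d(55) = 4, d(56) = 8, d(57) = 4, d(58) = 4, d(59) = 2, d(60) = 12, d(61) = 2, d(62) = 4, d(63) = 6, d(64) = 7, d(65) = 4, d(66) = 8, d(67) = 2, d(68) = 6, d(69) = 4, d(70) = 8, d(71) = 2, d(72) = 12, d(73) = 2, d(74) = 4, d(75) = 6, d(76) = 6, d(77) = 4, d(78) = 8, d(79) = 2, d(80) = 10, d(81) = 5, d(82) = 4, d(83) = 2, d(84) = 12, d(85) = 4, d(86) = 4, d(87) = 4, d(88) = 8, d(89) = 2, d(90) = 12, d(91) = 4, d(92) = 6, d(93) = 4, d(94) = 4, d(95) = 4, d(96) = 12, d(97) = 2, d(98) = 6, d(99) = 6, d(100) = 9, d(101) = 2, d(102) = 8, d(103) = 2, d(104) = 8, d(105) = 8, d(106) = 4, d(107) = 2, d(108) = 12, d(109) = 2, d(110) = 8, d(111) = 4, d(112) = 10, d(113) = 2, d(114) = 8, d(115) = 4, d(116) = 6, d(117) = 6, d(118) = 4, d(119) = 4, d(120) = 16, d(121) = 3, d(122) = 4, d(123) = 4, d(124) = 6, d(125) = 4, d(126) = 12, d(127) = 2, d(128) = 8. Summing all 128 values: 645. (Dirichlet's divisor formula: Σ_{n ≤ x} d(n) = x ln(x) + (2γ − 1) x + O(√x). For x = 128, the asymptotic estimate is ≈ 640.83.)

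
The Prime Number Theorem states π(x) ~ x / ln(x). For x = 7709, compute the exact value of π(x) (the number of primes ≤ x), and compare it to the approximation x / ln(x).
π(7709) = 978;  x/ln(x) ≈ 861.33;  relative error ≈ 11.93%.

Directly count primes up to 7709: π(7709) = 978. The PNT approximation gives 7709/ln(7709) ≈ 7709/8.95014 ≈ 861.33. Relative error (π(x) − x/ln(x)) / π(x) ≈ 11.93%; the approximation is known to undercount slightly (Li(x) is a better estimate).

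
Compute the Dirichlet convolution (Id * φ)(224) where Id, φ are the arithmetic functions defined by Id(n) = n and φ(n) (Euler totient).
(Id * φ)(224) = 1456

Divisors of 224: [1, 2, 4, 7, 8, 14, 16, 28, 32, 56, 112, 224]. For each d | 224:
  d = 1: Id(1) · φ(224/1) = 1 · 96 = 96
  d = 2: Id(2) · φ(224/2) = 2 · 48 = 96
  d = 4: Id(4) · φ(224/4) = 4 · 24 = 96
  d = 7: Id(7) · φ(224/7) = 7 · 16 = 112
  d = 8: Id(8) · φ(224/8) = 8 · 12 = 96
  d = 14: Id(14) · φ(224/14) = 14 · 8 = 112
  d = 16: Id(16) · φ(224/16) = 16 · 6 = 96
  d = 28: Id(28) · φ(224/28) = 28 · 4 = 112
  d = 32: Id(32) · φ(224/32) = 32 · 6 = 192
  d = 56: Id(56) · φ(224/56) = 56 · 2 = 112
  d = 112: Id(112) · φ(224/112) = 112 · 1 = 112
  d = 224: Id(224) · φ(224/224) = 224 · 1 = 224
Summing: (Id * φ)(224) = 96 + 96 + 96 + 112 + 96 + 112 + 96 + 112 + 192 + 112 + 112 + 224 = 1456.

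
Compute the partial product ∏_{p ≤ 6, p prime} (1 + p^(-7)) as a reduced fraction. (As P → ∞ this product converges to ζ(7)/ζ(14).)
∏ = 306266941/303750000

The primes p ≤ 6 are [2, 3, 5]. For each, (1 + 1/p^7) = (p^7 + 1)/p^7. Multiplying these fractions over p ∈ [2, 3, 5] gives 306266941/303750000. (In the limit P → ∞ this tends to ζ(7)/ζ(14).)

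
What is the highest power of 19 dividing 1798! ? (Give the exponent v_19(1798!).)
v_19(1798!) = 98

Legendre's formula: v_p(n!) = Σ_{k ≥ 1} ⌊n / p^k⌋. For p = 19, n = 1798, the terms are:
  ⌊1798/19^1⌋ = ⌊1798/19⌋ = 94
  ⌊1798/19^2⌋ = ⌊1798/361⌋ = 4
(the next term ⌊1798/19^3⌋ = 0, terminating the sum). Summing: v_19(1798!) = 94 + 4 = 98.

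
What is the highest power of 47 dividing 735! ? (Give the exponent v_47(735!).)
v_47(735!) = 15

Legendre's formula: v_p(n!) = Σ_{k ≥ 1} ⌊n / p^k⌋. For p = 47, n = 735, the terms are:
  ⌊735/47^1⌋ = ⌊735/47⌋ = 15
(the next term ⌊735/47^2⌋ = 0, terminating the sum). Summing: v_47(735!) = 15 = 15.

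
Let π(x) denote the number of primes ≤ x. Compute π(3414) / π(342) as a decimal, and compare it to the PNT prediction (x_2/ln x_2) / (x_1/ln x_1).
π(3414)/π(342) = 480/68 ≈ 7.0588;  PNT prediction ≈ 7.1593.

π(342) = 68 and π(3414) = 480, so π(3414)/π(342) ≈ 7.0588. The PNT-predicted ratio is (3414/ln(3414)) / (342/ln(342)) ≈ 7.1593. The two agree to within a few percent, as expected.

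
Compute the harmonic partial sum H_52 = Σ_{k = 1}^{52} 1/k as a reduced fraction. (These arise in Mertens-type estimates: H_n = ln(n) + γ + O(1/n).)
H_52 = 14063600165435720745359/3099044504245996706400

Direct summation: H_52 = 1 + 1/2 + ... + 1/52. The least common denominator is lcm(1, ..., 52) = 3099044504245996706400; over this denominator the numerator is 3099044504245996706400 + 1549522252122998353200 + 1033014834748665568800 + 774761126061499176600 + 619808900849199341280 + 516507417374332784400 + 442720643463713815200 + 387380563030749588300 + 344338278249555189600 + 309904450424599670640 + 281731318567817882400 + 258253708687166392200 + 238388038788153592800 + 221360321731856907600 + 206602966949733113760 + 193690281515374794150 + 182296735543882159200 + 172169139124777594800 + 163107605486631405600 + 154952225212299835320 + 147573547821237938400 + 140865659283908941200 + 134741065401999856800 + 129126854343583196100 + 123961780169839868256 + 119194019394076796400 + 114779426083185063200 + 110680160865928453800 + 106863603594689541600 + 103301483474866556880 + 99969177556322474400 + 96845140757687397075 + 93910439522605960800 + 91148367771941079600 + 88544128692742763040 + 86084569562388797400 + 83757959574216127200 + 81553802743315702800 + 79462679596051197600 + 77476112606149917660 + 75586451323073090400 + 73786773910618969200 + 72070802424325504800 + 70432829641954470600 + 68867655649911037920 + 67370532700999928400 + 65937117111616951200 + 64563427171791598050 + 63245806209101973600 + 61980890084919934128 + 60765578514627386400 + 59597009697038398200 = 14063600165435720745359, so H_52 = 14063600165435720745359/3099044504245996706400 (already in lowest terms) ≈ 4.53804. (The PNT-adjacent estimate ln(52) + γ ≈ 4.52846 matches within O(1/n).)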